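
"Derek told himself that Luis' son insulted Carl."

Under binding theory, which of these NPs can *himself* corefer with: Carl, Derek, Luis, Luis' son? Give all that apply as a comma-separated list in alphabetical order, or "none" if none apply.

Derek

*himself* is a reflexive; Principle A requires it to be bound within its binding domain — the matrix clause.
— Carl: object of the clause headed by 'insulted'; does not c-command the reflexive — cannot bind it (Principle A).
— Derek: subject of the matrix clause; c-commands the reflexive within its binding domain — allowed (Principle A).
— Luis: possessor inside the subject DP of the clause headed by 'insulted'; does not c-command the reflexive — cannot bind it (Principle A).
— Luis' son: subject of the clause headed by 'insulted'; does not c-command the reflexive — cannot bind it (Principle A).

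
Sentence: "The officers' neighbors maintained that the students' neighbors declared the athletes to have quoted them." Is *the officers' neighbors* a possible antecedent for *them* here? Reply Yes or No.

Yes

*them* is a pronoun; Principle B requires it to be free in its binding domain — the clause headed by 'quoted'.
— the officers' neighbors: subject of the matrix clause; c-commands the pronoun but lies outside its binding domain — allowed.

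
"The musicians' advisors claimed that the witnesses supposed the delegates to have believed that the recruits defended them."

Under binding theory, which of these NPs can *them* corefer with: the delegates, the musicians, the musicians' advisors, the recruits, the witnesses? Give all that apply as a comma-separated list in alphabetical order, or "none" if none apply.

the delegates, the musicians, the musicians' advisors, the witnesses

*them* is a pronoun; Principle B requires it to be free in its binding domain — the clause headed by 'defended'.
— the delegates: subject of the clause headed by 'believed'; c-commands the pronoun but lies outside its binding domain — allowed.
— the musicians: possessor inside the subject DP of the matrix clause; does not c-command the pronoun — Principle B does not apply; allowed.
— the musicians' advisors: subject of the matrix clause; c-commands the pronoun but lies outside its binding domain — allowed.
— the recruits: subject of the clause headed by 'defended'; c-commands the pronoun within its binding domain — blocked (Principle B).
— the witnesses: subject of the clause headed by 'supposed'; c-commands the pronoun but lies outside its binding domain — allowed.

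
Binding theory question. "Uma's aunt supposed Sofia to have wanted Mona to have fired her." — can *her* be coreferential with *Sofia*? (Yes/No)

*her* is a pronoun; Principle B requires it to be free in its binding domain — the clause headed by 'fired'.
— Sofia: subject of the clause headed by 'wanted'; c-commands the pronoun but lies outside its binding domain — allowed.

Yes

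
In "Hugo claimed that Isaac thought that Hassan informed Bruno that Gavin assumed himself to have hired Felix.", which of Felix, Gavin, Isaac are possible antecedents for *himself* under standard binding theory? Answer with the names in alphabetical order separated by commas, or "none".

Gavin

*himself* is a reflexive; Principle A requires it to be bound within its binding domain — the clause headed by 'assumed'.
— Felix: object of the clause headed by 'hired'; does not c-command the reflexive — cannot bind it (Principle A).
— Gavin: subject of the clause headed by 'assumed'; c-commands the reflexive within its binding domain — allowed (Principle A).
— Isaac: subject of the clause headed by 'thought'; c-commands the reflexive but lies outside its binding domain — cannot bind it (Principle A).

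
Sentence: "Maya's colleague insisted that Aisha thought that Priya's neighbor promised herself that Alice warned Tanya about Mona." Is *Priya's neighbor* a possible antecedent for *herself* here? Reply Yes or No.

*herself* is a reflexive; Principle A requires it to be bound within its binding domain — the clause headed by 'promised'.
— Priya's neighbor: subject of the clause headed by 'promised'; c-commands the reflexive within its binding domain — allowed (Principle A).

Yes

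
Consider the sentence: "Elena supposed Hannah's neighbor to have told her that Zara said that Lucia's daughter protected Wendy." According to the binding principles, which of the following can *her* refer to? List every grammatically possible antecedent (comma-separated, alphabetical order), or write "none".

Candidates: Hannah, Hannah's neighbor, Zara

Hannah

*her* is a pronoun; Principle B requires it to be free in its binding domain — the clause headed by 'told'.
— Hannah: possessor inside the subject DP of the clause headed by 'told'; does not c-command the pronoun — Principle B does not apply; allowed.
— Hannah's neighbor: subject of the clause headed by 'told'; c-commands the pronoun within its binding domain — blocked (Principle B).
— Zara: subject of the clause headed by 'said'; is c-commanded by the pronoun; coreference would bind this R-expression — blocked (Principle C).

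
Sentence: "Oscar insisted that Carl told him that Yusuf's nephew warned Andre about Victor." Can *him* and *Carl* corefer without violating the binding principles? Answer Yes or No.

*Carl* is an R-expression; Principle C requires it to be free (not bound by any c-commanding expression).
— him: object of the clause headed by 'told'; the R-expression locally c-commands the pronoun — coreference blocked (Principle B on the pronoun).

No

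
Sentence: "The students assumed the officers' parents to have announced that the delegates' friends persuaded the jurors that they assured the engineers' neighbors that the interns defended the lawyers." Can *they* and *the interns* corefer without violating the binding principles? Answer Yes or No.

*the interns* is an R-expression; Principle C requires it to be free (not bound by any c-commanding expression).
— they: subject of the clause headed by 'assured'; the pronoun c-commands the R-expression — coreference blocked (Principle C).

No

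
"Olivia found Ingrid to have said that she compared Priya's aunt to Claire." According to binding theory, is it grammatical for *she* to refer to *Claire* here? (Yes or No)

No

*Claire* is an R-expression; Principle C requires it to be free (not bound by any c-commanding expression).
— she: subject of the clause headed by 'compared'; the pronoun c-commands the R-expression — coreference blocked (Principle C).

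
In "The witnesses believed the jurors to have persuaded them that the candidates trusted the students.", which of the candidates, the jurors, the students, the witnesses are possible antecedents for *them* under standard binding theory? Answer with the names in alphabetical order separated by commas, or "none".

the witnesses

*them* is a pronoun; Principle B requires it to be free in its binding domain — the clause headed by 'persuaded'.
— the candidates: subject of the clause headed by 'trusted'; is c-commanded by the pronoun; coreference would bind this R-expression — blocked (Principle C).
— the jurors: subject of the clause headed by 'persuaded'; c-commands the pronoun within its binding domain — blocked (Principle B).
— the students: object of the clause headed by 'trusted'; is c-commanded by the pronoun; coreference would bind this R-expression — blocked (Principle C).
— the witnesses: subject of the matrix clause; c-commands the pronoun but lies outside its binding domain — allowed.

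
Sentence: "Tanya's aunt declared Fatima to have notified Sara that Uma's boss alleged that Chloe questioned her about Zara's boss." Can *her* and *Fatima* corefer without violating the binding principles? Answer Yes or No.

*Fatima* is an R-expression; Principle C requires it to be free (not bound by any c-commanding expression).
— her: object of the clause headed by 'questioned'; the pronoun does not c-command the R-expression — coreference allowed.

Yes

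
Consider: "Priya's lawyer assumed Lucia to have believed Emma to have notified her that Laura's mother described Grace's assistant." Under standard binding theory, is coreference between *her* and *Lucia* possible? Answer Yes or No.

Yes

*Lucia* is an R-expression; Principle C requires it to be free (not bound by any c-commanding expression).
— her: object of the clause headed by 'notified'; the pronoun does not c-command the R-expression — coreference allowed.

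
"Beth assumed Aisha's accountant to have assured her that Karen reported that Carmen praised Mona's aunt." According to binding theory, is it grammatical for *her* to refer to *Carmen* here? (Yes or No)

*Carmen* is an R-expression; Principle C requires it to be free (not bound by any c-commanding expression).
— her: object of the clause headed by 'assured'; the pronoun c-commands the R-expression — coreference blocked (Principle C).

No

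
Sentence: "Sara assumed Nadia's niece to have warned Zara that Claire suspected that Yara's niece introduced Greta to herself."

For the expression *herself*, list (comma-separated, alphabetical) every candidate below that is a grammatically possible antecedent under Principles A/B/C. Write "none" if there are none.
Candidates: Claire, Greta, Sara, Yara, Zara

Greta

*herself* is a reflexive; Principle A requires it to be bound within its binding domain — the clause headed by 'introduced'.
— Claire: subject of the clause headed by 'suspected'; c-commands the reflexive but lies outside its binding domain — cannot bind it (Principle A).
— Greta: object of the clause headed by 'introduced'; c-commands the reflexive within its binding domain — allowed (Principle A).
— Sara: subject of the matrix clause; c-commands the reflexive but lies outside its binding domain — cannot bind it (Principle A).
— Yara: possessor inside the subject DP of the clause headed by 'introduced'; does not c-command the reflexive — cannot bind it (Principle A).
— Zara: object of the clause headed by 'warned'; c-commands the reflexive but lies outside its binding domain — cannot bind it (Principle A).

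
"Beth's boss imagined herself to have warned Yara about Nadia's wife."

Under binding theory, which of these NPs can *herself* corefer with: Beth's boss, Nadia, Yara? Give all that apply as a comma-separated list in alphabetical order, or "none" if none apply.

*herself* is a reflexive; Principle A requires it to be bound within its binding domain — the matrix clause.
— Beth's boss: subject of the matrix clause; c-commands the reflexive within its binding domain — allowed (Principle A).
— Nadia: possessor inside the second object DP of the clause headed by 'warned'; does not c-command the reflexive — cannot bind it (Principle A).
— Yara: object of the clause headed by 'warned'; does not c-command the reflexive — cannot bind it (Principle A).

Beth's boss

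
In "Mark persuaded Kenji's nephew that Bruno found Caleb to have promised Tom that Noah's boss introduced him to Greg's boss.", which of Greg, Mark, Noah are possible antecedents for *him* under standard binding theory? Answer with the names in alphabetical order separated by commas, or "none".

*him* is a pronoun; Principle B requires it to be free in its binding domain — the clause headed by 'introduced'.
— Greg: possessor inside the second object DP of the clause headed by 'introduced'; is c-commanded by the pronoun; coreference would bind this R-expression — blocked (Principle C).
— Mark: subject of the matrix clause; c-commands the pronoun but lies outside its binding domain — allowed.
— Noah: possessor inside the subject DP of the clause headed by 'introduced'; does not c-command the pronoun — Principle B does not apply; allowed.

Mark, Noah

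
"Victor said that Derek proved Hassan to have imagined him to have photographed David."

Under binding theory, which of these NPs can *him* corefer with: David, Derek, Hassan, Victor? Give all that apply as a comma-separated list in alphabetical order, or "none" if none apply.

Derek, Victor

*him* is a pronoun; Principle B requires it to be free in its binding domain — the clause headed by 'imagined'.
— David: object of the clause headed by 'photographed'; is c-commanded by the pronoun; coreference would bind this R-expression — blocked (Principle C).
— Derek: subject of the clause headed by 'proved'; c-commands the pronoun but lies outside its binding domain — allowed.
— Hassan: subject of the clause headed by 'imagined'; c-commands the pronoun within its binding domain — blocked (Principle B).
— Victor: subject of the matrix clause; c-commands the pronoun but lies outside its binding domain — allowed.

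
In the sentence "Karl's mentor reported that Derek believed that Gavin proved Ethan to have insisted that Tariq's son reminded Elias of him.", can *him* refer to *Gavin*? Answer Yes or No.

Yes

*him* is a pronoun; Principle B requires it to be free in its binding domain — the clause headed by 'reminded'.
— Gavin: subject of the clause headed by 'proved'; c-commands the pronoun but lies outside its binding domain — allowed.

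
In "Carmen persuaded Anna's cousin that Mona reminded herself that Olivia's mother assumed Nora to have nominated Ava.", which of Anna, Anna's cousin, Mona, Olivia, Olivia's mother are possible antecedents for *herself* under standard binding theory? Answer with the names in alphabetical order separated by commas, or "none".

*herself* is a reflexive; Principle A requires it to be bound within its binding domain — the clause headed by 'reminded'.
— Anna: possessor inside the object DP of the matrix clause; does not c-command the reflexive — cannot bind it (Principle A).
— Anna's cousin: object of the matrix clause; c-commands the reflexive but lies outside its binding domain — cannot bind it (Principle A).
— Mona: subject of the clause headed by 'reminded'; c-commands the reflexive within its binding domain — allowed (Principle A).
— Olivia: possessor inside the subject DP of the clause headed by 'assumed'; does not c-command the reflexive — cannot bind it (Principle A).
— Olivia's mother: subject of the clause headed by 'assumed'; does not c-command the reflexive — cannot bind it (Principle A).

Mona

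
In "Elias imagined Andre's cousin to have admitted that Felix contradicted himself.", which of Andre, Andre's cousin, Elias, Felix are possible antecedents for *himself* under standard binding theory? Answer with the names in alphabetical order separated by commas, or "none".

*himself* is a reflexive; Principle A requires it to be bound within its binding domain — the clause headed by 'contradicted'.
— Andre: possessor inside the subject DP of the clause headed by 'admitted'; does not c-command the reflexive — cannot bind it (Principle A).
— Andre's cousin: subject of the clause headed by 'admitted'; c-commands the reflexive but lies outside its binding domain — cannot bind it (Principle A).
— Elias: subject of the matrix clause; c-commands the reflexive but lies outside its binding domain — cannot bind it (Principle A).
— Felix: subject of the clause headed by 'contradicted'; c-commands the reflexive within its binding domain — allowed (Principle A).

Felix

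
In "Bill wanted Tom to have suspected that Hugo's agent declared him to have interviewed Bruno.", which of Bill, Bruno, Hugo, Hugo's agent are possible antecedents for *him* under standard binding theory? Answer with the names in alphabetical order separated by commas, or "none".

*him* is a pronoun; Principle B requires it to be free in its binding domain — the clause headed by 'declared'.
— Bill: subject of the matrix clause; c-commands the pronoun but lies outside its binding domain — allowed.
— Bruno: object of the clause headed by 'interviewed'; is c-commanded by the pronoun; coreference would bind this R-expression — blocked (Principle C).
— Hugo: possessor inside the subject DP of the clause headed by 'declared'; does not c-command the pronoun — Principle B does not apply; allowed.
— Hugo's agent: subject of the clause headed by 'declared'; c-commands the pronoun within its binding domain — blocked (Principle B).

Bill, Hugo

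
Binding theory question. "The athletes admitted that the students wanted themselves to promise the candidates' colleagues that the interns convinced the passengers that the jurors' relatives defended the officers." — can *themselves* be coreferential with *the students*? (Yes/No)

*themselves* is a reflexive; Principle A requires it to be bound within its binding domain — the clause headed by 'wanted'.
— the students: subject of the clause headed by 'wanted'; c-commands the reflexive within its binding domain — allowed (Principle A).

Yes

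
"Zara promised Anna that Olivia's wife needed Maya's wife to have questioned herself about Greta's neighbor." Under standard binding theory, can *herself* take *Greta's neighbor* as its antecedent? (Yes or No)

No

*herself* is a reflexive; Principle A requires it to be bound within its binding domain — the clause headed by 'questioned'.
— Greta's neighbor: second object of the clause headed by 'questioned'; does not c-command the reflexive — cannot bind it (Principle A).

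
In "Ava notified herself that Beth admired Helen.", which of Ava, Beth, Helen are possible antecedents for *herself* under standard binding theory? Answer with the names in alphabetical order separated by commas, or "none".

*herself* is a reflexive; Principle A requires it to be bound within its binding domain — the matrix clause.
— Ava: subject of the matrix clause; c-commands the reflexive within its binding domain — allowed (Principle A).
— Beth: subject of the clause headed by 'admired'; does not c-command the reflexive — cannot bind it (Principle A).
— Helen: object of the clause headed by 'admired'; does not c-command the reflexive — cannot bind it (Principle A).

Ava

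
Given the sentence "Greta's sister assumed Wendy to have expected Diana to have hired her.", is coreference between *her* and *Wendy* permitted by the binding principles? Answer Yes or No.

*her* is a pronoun; Principle B requires it to be free in its binding domain — the clause headed by 'hired'.
— Wendy: subject of the clause headed by 'expected'; c-commands the pronoun but lies outside its binding domain — allowed.

Yes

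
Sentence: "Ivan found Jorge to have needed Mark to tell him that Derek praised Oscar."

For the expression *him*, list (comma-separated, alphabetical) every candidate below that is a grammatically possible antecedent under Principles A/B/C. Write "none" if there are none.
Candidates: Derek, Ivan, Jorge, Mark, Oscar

Ivan, Jorge

*him* is a pronoun; Principle B requires it to be free in its binding domain — the clause headed by 'tell'.
— Derek: subject of the clause headed by 'praised'; is c-commanded by the pronoun; coreference would bind this R-expression — blocked (Principle C).
— Ivan: subject of the matrix clause; c-commands the pronoun but lies outside its binding domain — allowed.
— Jorge: subject of the clause headed by 'needed'; c-commands the pronoun but lies outside its binding domain — allowed.
— Mark: subject of the clause headed by 'tell'; c-commands the pronoun within its binding domain — blocked (Principle B).
— Oscar: object of the clause headed by 'praised'; is c-commanded by the pronoun; coreference would bind this R-expression — blocked (Principle C).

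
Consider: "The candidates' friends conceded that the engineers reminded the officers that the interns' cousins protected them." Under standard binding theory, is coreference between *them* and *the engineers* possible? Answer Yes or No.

Yes

*the engineers* is an R-expression; Principle C requires it to be free (not bound by any c-commanding expression).
— them: object of the clause headed by 'protected'; the pronoun does not c-command the R-expression — coreference allowed.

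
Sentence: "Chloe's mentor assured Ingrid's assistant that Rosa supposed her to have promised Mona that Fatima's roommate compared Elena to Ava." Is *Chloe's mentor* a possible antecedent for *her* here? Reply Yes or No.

Yes

*her* is a pronoun; Principle B requires it to be free in its binding domain — the clause headed by 'supposed'.
— Chloe's mentor: subject of the matrix clause; c-commands the pronoun but lies outside its binding domain — allowed.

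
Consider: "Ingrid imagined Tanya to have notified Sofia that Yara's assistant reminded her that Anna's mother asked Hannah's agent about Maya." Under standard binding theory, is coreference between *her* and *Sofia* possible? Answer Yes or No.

*Sofia* is an R-expression; Principle C requires it to be free (not bound by any c-commanding expression).
— her: object of the clause headed by 'reminded'; the pronoun does not c-command the R-expression — coreference allowed.

Yes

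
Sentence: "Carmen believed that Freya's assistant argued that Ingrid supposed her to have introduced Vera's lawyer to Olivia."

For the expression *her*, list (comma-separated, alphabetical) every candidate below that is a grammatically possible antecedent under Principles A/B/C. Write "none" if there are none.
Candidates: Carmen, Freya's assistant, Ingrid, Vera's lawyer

*her* is a pronoun; Principle B requires it to be free in its binding domain — the clause headed by 'supposed'.
— Carmen: subject of the matrix clause; c-commands the pronoun but lies outside its binding domain — allowed.
— Freya's assistant: subject of the clause headed by 'argued'; c-commands the pronoun but lies outside its binding domain — allowed.
— Ingrid: subject of the clause headed by 'supposed'; c-commands the pronoun within its binding domain — blocked (Principle B).
— Vera's lawyer: object of the clause headed by 'introduced'; is c-commanded by the pronoun; coreference would bind this R-expression — blocked (Principle C).

Carmen, Freya's assistant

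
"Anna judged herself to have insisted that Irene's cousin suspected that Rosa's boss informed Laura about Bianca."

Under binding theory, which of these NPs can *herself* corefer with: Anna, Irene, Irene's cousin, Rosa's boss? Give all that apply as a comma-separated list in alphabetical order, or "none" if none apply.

*herself* is a reflexive; Principle A requires it to be bound within its binding domain — the matrix clause.
— Anna: subject of the matrix clause; c-commands the reflexive within its binding domain — allowed (Principle A).
— Irene: possessor inside the subject DP of the clause headed by 'suspected'; does not c-command the reflexive — cannot bind it (Principle A).
— Irene's cousin: subject of the clause headed by 'suspected'; does not c-command the reflexive — cannot bind it (Principle A).
— Rosa's boss: subject of the clause headed by 'informed'; does not c-command the reflexive — cannot bind it (Principle A).

Anna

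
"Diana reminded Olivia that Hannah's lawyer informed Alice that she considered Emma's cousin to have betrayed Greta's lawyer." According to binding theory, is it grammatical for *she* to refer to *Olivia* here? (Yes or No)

Yes

*Olivia* is an R-expression; Principle C requires it to be free (not bound by any c-commanding expression).
— she: subject of the clause headed by 'considered'; the pronoun does not c-command the R-expression — coreference allowed.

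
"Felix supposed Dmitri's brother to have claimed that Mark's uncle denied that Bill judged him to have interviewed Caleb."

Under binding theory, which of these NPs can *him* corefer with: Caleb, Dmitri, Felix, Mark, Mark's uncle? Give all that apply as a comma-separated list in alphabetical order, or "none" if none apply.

Dmitri, Felix, Mark, Mark's uncle

*him* is a pronoun; Principle B requires it to be free in its binding domain — the clause headed by 'judged'.
— Caleb: object of the clause headed by 'interviewed'; is c-commanded by the pronoun; coreference would bind this R-expression — blocked (Principle C).
— Dmitri: possessor inside the subject DP of the clause headed by 'claimed'; does not c-command the pronoun — Principle B does not apply; allowed.
— Felix: subject of the matrix clause; c-commands the pronoun but lies outside its binding domain — allowed.
— Mark: possessor inside the subject DP of the clause headed by 'denied'; does not c-command the pronoun — Principle B does not apply; allowed.
— Mark's uncle: subject of the clause headed by 'denied'; c-commands the pronoun but lies outside its binding domain — allowed.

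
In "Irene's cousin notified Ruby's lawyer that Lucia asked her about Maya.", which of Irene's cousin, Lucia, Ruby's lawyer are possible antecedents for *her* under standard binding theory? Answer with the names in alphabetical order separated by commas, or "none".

Irene's cousin, Ruby's lawyer

*her* is a pronoun; Principle B requires it to be free in its binding domain — the clause headed by 'asked'.
— Irene's cousin: subject of the matrix clause; c-commands the pronoun but lies outside its binding domain — allowed.
— Lucia: subject of the clause headed by 'asked'; c-commands the pronoun within its binding domain — blocked (Principle B).
— Ruby's lawyer: object of the matrix clause; c-commands the pronoun but lies outside its binding domain — allowed.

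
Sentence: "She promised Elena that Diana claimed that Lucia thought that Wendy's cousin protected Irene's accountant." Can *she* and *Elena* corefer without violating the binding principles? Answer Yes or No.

*Elena* is an R-expression; Principle C requires it to be free (not bound by any c-commanding expression).
— she: subject of the matrix clause; the pronoun c-commands the R-expression — coreference blocked (Principle C).

No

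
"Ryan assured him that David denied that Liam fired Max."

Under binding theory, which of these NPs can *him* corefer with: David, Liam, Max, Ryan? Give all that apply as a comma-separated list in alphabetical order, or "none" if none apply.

*him* is a pronoun; Principle B requires it to be free in its binding domain — the matrix clause.
— David: subject of the clause headed by 'denied'; is c-commanded by the pronoun; coreference would bind this R-expression — blocked (Principle C).
— Liam: subject of the clause headed by 'fired'; is c-commanded by the pronoun; coreference would bind this R-expression — blocked (Principle C).
— Max: object of the clause headed by 'fired'; is c-commanded by the pronoun; coreference would bind this R-expression — blocked (Principle C).
— Ryan: subject of the matrix clause; c-commands the pronoun within its binding domain — blocked (Principle B).

none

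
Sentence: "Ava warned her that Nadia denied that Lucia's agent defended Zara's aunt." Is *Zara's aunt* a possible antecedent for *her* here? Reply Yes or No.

*her* is a pronoun; Principle B requires it to be free in its binding domain — the matrix clause.
— Zara's aunt: object of the clause headed by 'defended'; is c-commanded by the pronoun; coreference would bind this R-expression — blocked (Principle C).

No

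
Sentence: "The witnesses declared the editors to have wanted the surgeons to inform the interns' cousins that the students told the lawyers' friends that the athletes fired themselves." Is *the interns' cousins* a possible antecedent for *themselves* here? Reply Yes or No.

*themselves* is a reflexive; Principle A requires it to be bound within its binding domain — the clause headed by 'fired'.
— the interns' cousins: object of the clause headed by 'inform'; c-commands the reflexive but lies outside its binding domain — cannot bind it (Principle A).

No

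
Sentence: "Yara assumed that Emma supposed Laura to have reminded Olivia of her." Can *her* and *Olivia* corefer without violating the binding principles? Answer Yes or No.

No

*Olivia* is an R-expression; Principle C requires it to be free (not bound by any c-commanding expression).
— her: second object of the clause headed by 'reminded'; the R-expression locally c-commands the pronoun — coreference blocked (Principle B on the pronoun).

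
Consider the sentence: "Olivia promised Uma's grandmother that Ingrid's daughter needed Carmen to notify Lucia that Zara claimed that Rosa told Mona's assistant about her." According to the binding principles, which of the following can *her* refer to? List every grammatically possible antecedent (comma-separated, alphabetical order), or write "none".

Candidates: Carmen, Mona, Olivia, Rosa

Carmen, Mona, Olivia

*her* is a pronoun; Principle B requires it to be free in its binding domain — the clause headed by 'told'.
— Carmen: subject of the clause headed by 'notify'; c-commands the pronoun but lies outside its binding domain — allowed.
— Mona: possessor inside the object DP of the clause headed by 'told'; does not c-command the pronoun — Principle B does not apply; allowed.
— Olivia: subject of the matrix clause; c-commands the pronoun but lies outside its binding domain — allowed.
— Rosa: subject of the clause headed by 'told'; c-commands the pronoun within its binding domain — blocked (Principle B).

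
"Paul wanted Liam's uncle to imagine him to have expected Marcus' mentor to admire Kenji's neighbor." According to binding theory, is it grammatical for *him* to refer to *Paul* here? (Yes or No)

Yes

*Paul* is an R-expression; Principle C requires it to be free (not bound by any c-commanding expression).
— him: subject of the clause headed by 'expected'; the pronoun does not c-command the R-expression — coreference allowed.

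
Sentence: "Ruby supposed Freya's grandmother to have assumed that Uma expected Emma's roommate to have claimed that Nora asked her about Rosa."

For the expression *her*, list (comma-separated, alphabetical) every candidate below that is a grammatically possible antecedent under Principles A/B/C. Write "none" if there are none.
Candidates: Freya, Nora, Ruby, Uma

Freya, Ruby, Uma

*her* is a pronoun; Principle B requires it to be free in its binding domain — the clause headed by 'asked'.
— Freya: possessor inside the subject DP of the clause headed by 'assumed'; does not c-command the pronoun — Principle B does not apply; allowed.
— Nora: subject of the clause headed by 'asked'; c-commands the pronoun within its binding domain — blocked (Principle B).
— Ruby: subject of the matrix clause; c-commands the pronoun but lies outside its binding domain — allowed.
— Uma: subject of the clause headed by 'expected'; c-commands the pronoun but lies outside its binding domain — allowed.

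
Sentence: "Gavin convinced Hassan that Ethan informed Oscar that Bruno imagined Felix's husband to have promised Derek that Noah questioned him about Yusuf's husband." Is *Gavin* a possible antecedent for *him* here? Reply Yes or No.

*him* is a pronoun; Principle B requires it to be free in its binding domain — the clause headed by 'questioned'.
— Gavin: subject of the matrix clause; c-commands the pronoun but lies outside its binding domain — allowed.

Yes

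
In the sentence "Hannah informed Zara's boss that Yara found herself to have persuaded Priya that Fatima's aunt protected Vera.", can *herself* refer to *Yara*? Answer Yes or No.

Yes

*herself* is a reflexive; Principle A requires it to be bound within its binding domain — the clause headed by 'found'.
— Yara: subject of the clause headed by 'found'; c-commands the reflexive within its binding domain — allowed (Principle A).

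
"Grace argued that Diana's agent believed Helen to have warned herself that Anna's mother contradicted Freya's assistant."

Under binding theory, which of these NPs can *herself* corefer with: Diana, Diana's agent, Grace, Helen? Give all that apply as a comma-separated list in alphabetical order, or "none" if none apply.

Helen

*herself* is a reflexive; Principle A requires it to be bound within its binding domain — the clause headed by 'warned'.
— Diana: possessor inside the subject DP of the clause headed by 'believed'; does not c-command the reflexive — cannot bind it (Principle A).
— Diana's agent: subject of the clause headed by 'believed'; c-commands the reflexive but lies outside its binding domain — cannot bind it (Principle A).
— Grace: subject of the matrix clause; c-commands the reflexive but lies outside its binding domain — cannot bind it (Principle A).
— Helen: subject of the clause headed by 'warned'; c-commands the reflexive within its binding domain — allowed (Principle A).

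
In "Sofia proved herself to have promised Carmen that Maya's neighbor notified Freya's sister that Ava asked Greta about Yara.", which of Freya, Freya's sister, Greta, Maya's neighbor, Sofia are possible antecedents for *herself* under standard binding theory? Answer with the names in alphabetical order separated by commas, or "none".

Sofia

*herself* is a reflexive; Principle A requires it to be bound within its binding domain — the matrix clause.
— Freya: possessor inside the object DP of the clause headed by 'notified'; does not c-command the reflexive — cannot bind it (Principle A).
— Freya's sister: object of the clause headed by 'notified'; does not c-command the reflexive — cannot bind it (Principle A).
— Greta: object of the clause headed by 'asked'; does not c-command the reflexive — cannot bind it (Principle A).
— Maya's neighbor: subject of the clause headed by 'notified'; does not c-command the reflexive — cannot bind it (Principle A).
— Sofia: subject of the matrix clause; c-commands the reflexive within its binding domain — allowed (Principle A).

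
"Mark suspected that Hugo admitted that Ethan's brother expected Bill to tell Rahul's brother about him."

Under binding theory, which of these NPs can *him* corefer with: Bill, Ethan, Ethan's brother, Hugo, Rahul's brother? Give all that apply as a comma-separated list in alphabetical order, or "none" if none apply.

Ethan, Ethan's brother, Hugo

*him* is a pronoun; Principle B requires it to be free in its binding domain — the clause headed by 'tell'.
— Bill: subject of the clause headed by 'tell'; c-commands the pronoun within its binding domain — blocked (Principle B).
— Ethan: possessor inside the subject DP of the clause headed by 'expected'; does not c-command the pronoun — Principle B does not apply; allowed.
— Ethan's brother: subject of the clause headed by 'expected'; c-commands the pronoun but lies outside its binding domain — allowed.
— Hugo: subject of the clause headed by 'admitted'; c-commands the pronoun but lies outside its binding domain — allowed.
— Rahul's brother: object of the clause headed by 'tell'; c-commands the pronoun within its binding domain — blocked (Principle B).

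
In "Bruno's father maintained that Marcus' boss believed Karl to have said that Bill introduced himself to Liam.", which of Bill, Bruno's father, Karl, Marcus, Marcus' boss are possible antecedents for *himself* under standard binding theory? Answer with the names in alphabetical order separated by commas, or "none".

Bill

*himself* is a reflexive; Principle A requires it to be bound within its binding domain — the clause headed by 'introduced'.
— Bill: subject of the clause headed by 'introduced'; c-commands the reflexive within its binding domain — allowed (Principle A).
— Bruno's father: subject of the matrix clause; c-commands the reflexive but lies outside its binding domain — cannot bind it (Principle A).
— Karl: subject of the clause headed by 'said'; c-commands the reflexive but lies outside its binding domain — cannot bind it (Principle A).
— Marcus: possessor inside the subject DP of the clause headed by 'believed'; does not c-command the reflexive — cannot bind it (Principle A).
— Marcus' boss: subject of the clause headed by 'believed'; c-commands the reflexive but lies outside its binding domain — cannot bind it (Principle A).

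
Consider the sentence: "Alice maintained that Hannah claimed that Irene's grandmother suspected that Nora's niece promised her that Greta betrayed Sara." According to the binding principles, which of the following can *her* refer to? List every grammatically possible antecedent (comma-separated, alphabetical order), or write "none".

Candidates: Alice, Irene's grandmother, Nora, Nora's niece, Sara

Alice, Irene's grandmother, Nora

*her* is a pronoun; Principle B requires it to be free in its binding domain — the clause headed by 'promised'.
— Alice: subject of the matrix clause; c-commands the pronoun but lies outside its binding domain — allowed.
— Irene's grandmother: subject of the clause headed by 'suspected'; c-commands the pronoun but lies outside its binding domain — allowed.
— Nora: possessor inside the subject DP of the clause headed by 'promised'; does not c-command the pronoun — Principle B does not apply; allowed.
— Nora's niece: subject of the clause headed by 'promised'; c-commands the pronoun within its binding domain — blocked (Principle B).
— Sara: object of the clause headed by 'betrayed'; is c-commanded by the pronoun; coreference would bind this R-expression — blocked (Principle C).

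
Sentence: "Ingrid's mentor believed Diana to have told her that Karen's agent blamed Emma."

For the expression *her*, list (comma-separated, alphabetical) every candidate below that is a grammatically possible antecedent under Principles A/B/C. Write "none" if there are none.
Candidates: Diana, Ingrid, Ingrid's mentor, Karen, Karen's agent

Ingrid, Ingrid's mentor

*her* is a pronoun; Principle B requires it to be free in its binding domain — the clause headed by 'told'.
— Diana: subject of the clause headed by 'told'; c-commands the pronoun within its binding domain — blocked (Principle B).
— Ingrid: possessor inside the subject DP of the matrix clause; does not c-command the pronoun — Principle B does not apply; allowed.
— Ingrid's mentor: subject of the matrix clause; c-commands the pronoun but lies outside its binding domain — allowed.
— Karen: possessor inside the subject DP of the clause headed by 'blamed'; is c-commanded by the pronoun; coreference would bind this R-expression — blocked (Principle C).
— Karen's agent: subject of the clause headed by 'blamed'; is c-commanded by the pronoun; coreference would bind this R-expression — blocked (Principle C).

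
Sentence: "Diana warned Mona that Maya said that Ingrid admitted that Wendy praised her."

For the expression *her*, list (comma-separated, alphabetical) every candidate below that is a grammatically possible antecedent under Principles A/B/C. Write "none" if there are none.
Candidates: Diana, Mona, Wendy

*her* is a pronoun; Principle B requires it to be free in its binding domain — the clause headed by 'praised'.
— Diana: subject of the matrix clause; c-commands the pronoun but lies outside its binding domain — allowed.
— Mona: object of the matrix clause; c-commands the pronoun but lies outside its binding domain — allowed.
— Wendy: subject of the clause headed by 'praised'; c-commands the pronoun within its binding domain — blocked (Principle B).

Diana, Mona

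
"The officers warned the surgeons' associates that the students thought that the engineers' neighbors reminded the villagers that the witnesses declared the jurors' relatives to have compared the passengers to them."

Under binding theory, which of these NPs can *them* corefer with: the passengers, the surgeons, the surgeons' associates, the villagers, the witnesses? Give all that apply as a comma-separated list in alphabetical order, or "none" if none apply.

*them* is a pronoun; Principle B requires it to be free in its binding domain — the clause headed by 'compared'.
— the passengers: object of the clause headed by 'compared'; c-commands the pronoun within its binding domain — blocked (Principle B).
— the surgeons: possessor inside the object DP of the matrix clause; does not c-command the pronoun — Principle B does not apply; allowed.
— the surgeons' associates: object of the matrix clause; c-commands the pronoun but lies outside its binding domain — allowed.
— the villagers: object of the clause headed by 'reminded'; c-commands the pronoun but lies outside its binding domain — allowed.
— the witnesses: subject of the clause headed by 'declared'; c-commands the pronoun but lies outside its binding domain — allowed.

the surgeons, the surgeons' associates, the villagers, the witnesses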